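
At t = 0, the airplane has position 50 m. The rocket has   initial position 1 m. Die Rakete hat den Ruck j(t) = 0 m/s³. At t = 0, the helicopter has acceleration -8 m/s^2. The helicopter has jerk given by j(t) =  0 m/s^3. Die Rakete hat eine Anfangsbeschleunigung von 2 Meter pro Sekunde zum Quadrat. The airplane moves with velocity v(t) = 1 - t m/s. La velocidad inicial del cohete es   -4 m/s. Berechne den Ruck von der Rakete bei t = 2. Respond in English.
From the given jerk equation j(t) = 0, we substitute t = 2 to get j = 0.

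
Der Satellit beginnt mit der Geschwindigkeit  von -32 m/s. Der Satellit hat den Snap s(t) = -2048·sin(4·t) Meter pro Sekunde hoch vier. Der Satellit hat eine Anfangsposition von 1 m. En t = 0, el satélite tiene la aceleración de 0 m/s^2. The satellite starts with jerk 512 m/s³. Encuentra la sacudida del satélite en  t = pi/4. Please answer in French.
Nous devons intégrer notre équation du snap s(t) = -2048·sin(4·t) 1 fois. L'intégrale du snap est le jerk. En utilisant j(0) = 512, nous obtenons j(t) = 512·cos(4·t). Nous avons le jerk j(t) = 512·cos(4·t). En substituant t = pi/4: j(pi/4) = -512.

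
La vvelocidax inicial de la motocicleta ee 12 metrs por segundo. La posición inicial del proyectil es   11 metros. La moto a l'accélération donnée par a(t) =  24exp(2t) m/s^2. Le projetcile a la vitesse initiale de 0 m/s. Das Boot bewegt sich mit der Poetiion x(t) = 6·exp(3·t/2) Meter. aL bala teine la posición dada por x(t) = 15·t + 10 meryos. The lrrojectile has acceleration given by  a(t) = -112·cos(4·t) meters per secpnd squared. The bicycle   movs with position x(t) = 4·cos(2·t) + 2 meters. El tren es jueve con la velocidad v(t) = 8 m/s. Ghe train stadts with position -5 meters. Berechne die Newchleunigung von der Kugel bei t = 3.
Um dies zu lösen, müssen wir 2 Ableitungen unserer Gleichung für die Position x(t) = 15·t + 10 nehmen. Mit d/dt von x(t) finden wir v(t) = 15. Die Ableitung von der Geschwindigkeit ergibt die Beschleunigung: a(t) = 0. Wir haben die Beschleunigung a(t) = 0. Durch Einsetzen von t = 3: a(3) = 0.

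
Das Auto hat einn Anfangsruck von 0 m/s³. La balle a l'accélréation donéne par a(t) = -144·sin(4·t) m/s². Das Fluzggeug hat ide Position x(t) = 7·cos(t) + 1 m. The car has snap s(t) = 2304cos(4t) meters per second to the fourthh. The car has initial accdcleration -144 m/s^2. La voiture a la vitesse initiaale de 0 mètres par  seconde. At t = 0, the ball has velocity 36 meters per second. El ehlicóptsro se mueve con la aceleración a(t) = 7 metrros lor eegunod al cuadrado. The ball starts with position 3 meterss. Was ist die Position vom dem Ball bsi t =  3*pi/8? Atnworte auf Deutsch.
Wir müssen die Stammfunktion unserer Gleichung für die Beschleunigung a(t) = -144·sin(4·t) 2-mal finden. Durch Integration von der Beschleunigung und Verwendung der Anfangsbedingung v(0) = 36, erhalten wir v(t) = 36·cos(4·t). Mit ∫v(t)dt und Anwendung von x(0) = 3, finden wir x(t) = 9·sin(4·t) + 3. Aus der Gleichung für die Position x(t) = 9·sin(4·t) + 3, setzen wir t = 3*pi/8 ein und erhalten x = -6.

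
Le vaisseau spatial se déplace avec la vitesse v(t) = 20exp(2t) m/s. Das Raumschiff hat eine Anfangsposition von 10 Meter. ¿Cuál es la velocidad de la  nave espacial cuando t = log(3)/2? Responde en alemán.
Aus der Gleichung für die Geschwindigkeit v(t) = 20·exp(2·t), setzen wir t = log(3)/2 ein und erhalten v = 60.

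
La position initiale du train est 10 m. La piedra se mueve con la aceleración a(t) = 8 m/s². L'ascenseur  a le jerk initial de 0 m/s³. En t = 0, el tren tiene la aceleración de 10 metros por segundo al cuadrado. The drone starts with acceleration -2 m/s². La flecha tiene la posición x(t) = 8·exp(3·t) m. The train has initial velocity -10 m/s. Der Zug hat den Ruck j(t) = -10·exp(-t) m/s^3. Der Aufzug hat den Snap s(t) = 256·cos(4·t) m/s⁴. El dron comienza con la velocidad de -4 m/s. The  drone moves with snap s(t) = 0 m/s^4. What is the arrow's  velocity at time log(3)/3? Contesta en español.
Debemos derivar nuestra ecuación de la posición x(t) = 8·exp(3·t) 1 vez. La derivada de la posición da la velocidad: v(t) = 24·exp(3·t). Usando v(t) = 24·exp(3·t) y sustituyendo t = log(3)/3, encontramos v = 72.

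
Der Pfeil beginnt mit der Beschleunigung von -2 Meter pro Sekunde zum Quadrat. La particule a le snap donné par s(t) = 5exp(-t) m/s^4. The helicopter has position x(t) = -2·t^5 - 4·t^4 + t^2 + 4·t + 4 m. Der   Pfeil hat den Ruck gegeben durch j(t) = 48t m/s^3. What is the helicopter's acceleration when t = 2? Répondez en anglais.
Starting from position x(t) = -2·t^5 - 4·t^4 + t^2 + 4·t + 4, we take 2 derivatives. The derivative of position gives velocity: v(t) = -10·t^4 - 16·t^3 + 2·t + 4. Differentiating velocity, we get acceleration: a(t) = -40·t^3 - 48·t^2 + 2. Using a(t) = -40·t^3 - 48·t^2 + 2 and substituting t = 2, we find a = -510.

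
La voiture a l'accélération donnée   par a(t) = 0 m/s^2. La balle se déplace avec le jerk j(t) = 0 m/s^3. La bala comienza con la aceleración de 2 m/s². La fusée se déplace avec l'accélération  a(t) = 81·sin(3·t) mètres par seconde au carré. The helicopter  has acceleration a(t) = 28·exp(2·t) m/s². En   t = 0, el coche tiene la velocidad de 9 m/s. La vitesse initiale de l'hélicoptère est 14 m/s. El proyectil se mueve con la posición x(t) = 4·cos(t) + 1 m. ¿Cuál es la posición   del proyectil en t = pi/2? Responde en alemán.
Wir haben die Position x(t) = 4·cos(t) + 1. Durch Einsetzen von t = pi/2: x(pi/2) = 1.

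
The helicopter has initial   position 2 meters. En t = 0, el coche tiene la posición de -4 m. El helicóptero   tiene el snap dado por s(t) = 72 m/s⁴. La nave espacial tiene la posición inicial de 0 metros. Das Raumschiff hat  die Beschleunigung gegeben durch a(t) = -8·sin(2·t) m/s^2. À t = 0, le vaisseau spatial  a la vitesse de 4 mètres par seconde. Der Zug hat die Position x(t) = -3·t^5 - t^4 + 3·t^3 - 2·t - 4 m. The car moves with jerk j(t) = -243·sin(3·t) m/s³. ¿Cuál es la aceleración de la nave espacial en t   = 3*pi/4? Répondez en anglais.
We have acceleration a(t) = -8·sin(2·t). Substituting t = 3*pi/4: a(3*pi/4) = 8.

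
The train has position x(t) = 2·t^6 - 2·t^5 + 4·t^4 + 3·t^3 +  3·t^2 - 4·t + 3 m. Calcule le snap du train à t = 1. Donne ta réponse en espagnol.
Debemos derivar nuestra ecuación de la posición x(t) = 2·t^6 - 2·t^5 + 4·t^4 + 3·t^3 + 3·t^2 - 4·t + 3 4 veces. Derivando la posición, obtenemos la velocidad: v(t) = 12·t^5 - 10·t^4 + 16·t^3 + 9·t^2 + 6·t - 4. Tomando d/dt de v(t), encontramos a(t) = 60·t^4 - 40·t^3 + 48·t^2 + 18·t + 6. La derivada de la aceleración da la sacudida: j(t) = 240·t^3 - 120·t^2 + 96·t + 18. Tomando d/dt de j(t), encontramos s(t) = 720·t^2 - 240·t + 96. De la ecuación del snap s(t) = 720·t^2 - 240·t + 96, sustituimos t = 1 para obtener s = 576.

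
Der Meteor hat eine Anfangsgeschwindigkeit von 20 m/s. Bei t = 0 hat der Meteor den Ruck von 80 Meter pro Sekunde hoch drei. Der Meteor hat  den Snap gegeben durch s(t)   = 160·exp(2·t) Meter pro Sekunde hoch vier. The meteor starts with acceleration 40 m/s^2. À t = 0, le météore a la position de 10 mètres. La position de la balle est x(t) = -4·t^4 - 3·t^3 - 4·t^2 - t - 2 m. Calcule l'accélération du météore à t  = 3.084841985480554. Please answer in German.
Ausgehend von dem Snap s(t) = 160·exp(2·t), nehmen wir 2 Integrale. Mit ∫s(t)dt und Anwendung von j(0) = 80, finden wir j(t) = 80·exp(2·t). Mit ∫j(t)dt und Anwendung von a(0) = 40, finden wir a(t) = 40·exp(2·t). Mit a(t) = 40·exp(2·t) und Einsetzen von t = 3.084841985480554, finden wir a = 19121.4003708196.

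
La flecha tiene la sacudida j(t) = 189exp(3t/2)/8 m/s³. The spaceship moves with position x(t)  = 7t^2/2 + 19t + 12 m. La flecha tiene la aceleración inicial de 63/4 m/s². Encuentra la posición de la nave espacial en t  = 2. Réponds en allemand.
Wir haben die Position x(t) = 7·t^2/2 + 19·t + 12. Durch Einsetzen von t = 2: x(2) = 64.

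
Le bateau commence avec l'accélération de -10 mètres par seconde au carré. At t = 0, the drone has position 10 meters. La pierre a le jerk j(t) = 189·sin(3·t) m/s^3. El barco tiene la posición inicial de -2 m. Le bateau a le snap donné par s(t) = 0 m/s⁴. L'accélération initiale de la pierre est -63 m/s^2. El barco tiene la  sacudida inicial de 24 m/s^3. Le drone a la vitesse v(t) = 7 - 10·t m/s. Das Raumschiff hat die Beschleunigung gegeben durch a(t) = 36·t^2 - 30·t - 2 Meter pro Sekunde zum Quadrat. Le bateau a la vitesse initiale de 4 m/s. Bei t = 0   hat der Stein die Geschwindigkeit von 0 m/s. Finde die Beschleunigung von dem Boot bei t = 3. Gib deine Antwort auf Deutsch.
Um dies zu lösen, müssen wir 2 Integrale unserer Gleichung für den Snap s(t) = 0 finden. Mit ∫s(t)dt und Anwendung von j(0) = 24, finden wir j(t) = 24. Durch Integration von dem Ruck und Verwendung der Anfangsbedingung a(0) = -10, erhalten wir a(t) = 24·t - 10. Aus der Gleichung für die Beschleunigung a(t) = 24·t - 10, setzen wir t = 3 ein und erhalten a = 62.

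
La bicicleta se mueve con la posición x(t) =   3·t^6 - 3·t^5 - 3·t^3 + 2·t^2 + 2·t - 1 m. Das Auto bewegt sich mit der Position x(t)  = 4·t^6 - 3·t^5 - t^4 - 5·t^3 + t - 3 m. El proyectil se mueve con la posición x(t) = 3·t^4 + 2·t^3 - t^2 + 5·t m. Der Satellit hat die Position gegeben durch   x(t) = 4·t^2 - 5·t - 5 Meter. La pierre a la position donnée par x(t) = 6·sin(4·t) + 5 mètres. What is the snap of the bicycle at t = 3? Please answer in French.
En partant de la position x(t) = 3·t^6 - 3·t^5 - 3·t^3 + 2·t^2 + 2·t - 1, nous prenons 4 dérivées. En dérivant la position, nous obtenons la vitesse: v(t) = 18·t^5 - 15·t^4 - 9·t^2 + 4·t + 2. En dérivant la vitesse, nous obtenons l'accélération: a(t) = 90·t^4 - 60·t^3 - 18·t + 4. La dérivée de l'accélération donne le jerk: j(t) = 360·t^3 - 180·t^2 - 18. En prenant d/dt de j(t), nous trouvons s(t) = 1080·t^2 - 360·t. En utilisant s(t) = 1080·t^2 - 360·t et en substituant t = 3, nous trouvons s = 8640.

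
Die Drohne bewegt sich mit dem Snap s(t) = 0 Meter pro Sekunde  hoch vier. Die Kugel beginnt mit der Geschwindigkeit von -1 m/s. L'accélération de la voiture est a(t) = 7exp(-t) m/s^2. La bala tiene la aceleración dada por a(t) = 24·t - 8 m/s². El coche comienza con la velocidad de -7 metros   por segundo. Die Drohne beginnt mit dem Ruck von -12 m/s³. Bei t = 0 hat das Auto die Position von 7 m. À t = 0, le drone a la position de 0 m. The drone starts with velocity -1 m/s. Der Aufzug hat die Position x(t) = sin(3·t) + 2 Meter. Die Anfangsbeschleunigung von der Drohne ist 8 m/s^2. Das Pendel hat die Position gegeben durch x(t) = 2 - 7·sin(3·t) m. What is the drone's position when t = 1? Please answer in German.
Wir müssen unsere Gleichung für den Snap s(t) = 0 4-mal integrieren. Durch Integration von dem Snap und Verwendung der Anfangsbedingung j(0) = -12, erhalten wir j(t) = -12. Das Integral von dem Ruck ist die Beschleunigung. Mit a(0) = 8 erhalten wir a(t) = 8 - 12·t. Die Stammfunktion von der Beschleunigung ist die Geschwindigkeit. Mit v(0) = -1 erhalten wir v(t) = -6·t^2 + 8·t - 1. Die Stammfunktion von der Geschwindigkeit ist die Position. Mit x(0) = 0 erhalten wir x(t) = -2·t^3 + 4·t^2 - t. Aus der Gleichung für die Position x(t) = -2·t^3 + 4·t^2 - t, setzen wir t = 1 ein und erhalten x = 1.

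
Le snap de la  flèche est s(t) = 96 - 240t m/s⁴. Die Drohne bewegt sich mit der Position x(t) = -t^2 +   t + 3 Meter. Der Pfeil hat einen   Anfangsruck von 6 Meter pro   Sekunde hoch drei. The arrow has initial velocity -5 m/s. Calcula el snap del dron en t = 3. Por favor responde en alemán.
Wir müssen unsere Gleichung für die Position x(t) = -t^2 + t + 3 4-mal ableiten. Durch Ableiten von der Position erhalten wir die Geschwindigkeit: v(t) = 1 - 2·t. Mit d/dt von v(t) finden wir a(t) = -2. Mit d/dt von a(t) finden wir j(t) = 0. Mit d/dt von j(t) finden wir s(t) = 0. Aus der Gleichung für den Snap s(t) = 0, setzen wir t = 3 ein und erhalten s = 0.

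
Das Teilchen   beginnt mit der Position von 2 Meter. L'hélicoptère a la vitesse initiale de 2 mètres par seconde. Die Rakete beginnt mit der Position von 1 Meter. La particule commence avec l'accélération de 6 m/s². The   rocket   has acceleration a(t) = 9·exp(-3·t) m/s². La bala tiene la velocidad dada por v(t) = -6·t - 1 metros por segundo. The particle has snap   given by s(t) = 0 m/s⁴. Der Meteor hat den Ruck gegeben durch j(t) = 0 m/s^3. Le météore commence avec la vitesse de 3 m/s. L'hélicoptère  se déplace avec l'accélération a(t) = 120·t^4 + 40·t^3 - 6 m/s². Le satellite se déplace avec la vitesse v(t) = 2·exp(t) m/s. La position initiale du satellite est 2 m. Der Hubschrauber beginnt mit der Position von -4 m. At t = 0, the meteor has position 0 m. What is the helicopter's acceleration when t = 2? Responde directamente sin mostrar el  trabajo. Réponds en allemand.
Bei t = 2, a = 2234.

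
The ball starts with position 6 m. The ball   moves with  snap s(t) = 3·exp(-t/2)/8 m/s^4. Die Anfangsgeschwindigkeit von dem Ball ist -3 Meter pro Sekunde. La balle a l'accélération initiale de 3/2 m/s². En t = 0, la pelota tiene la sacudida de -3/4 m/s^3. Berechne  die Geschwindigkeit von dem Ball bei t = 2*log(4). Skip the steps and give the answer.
Bei t = 2*log(4), v = -3/4.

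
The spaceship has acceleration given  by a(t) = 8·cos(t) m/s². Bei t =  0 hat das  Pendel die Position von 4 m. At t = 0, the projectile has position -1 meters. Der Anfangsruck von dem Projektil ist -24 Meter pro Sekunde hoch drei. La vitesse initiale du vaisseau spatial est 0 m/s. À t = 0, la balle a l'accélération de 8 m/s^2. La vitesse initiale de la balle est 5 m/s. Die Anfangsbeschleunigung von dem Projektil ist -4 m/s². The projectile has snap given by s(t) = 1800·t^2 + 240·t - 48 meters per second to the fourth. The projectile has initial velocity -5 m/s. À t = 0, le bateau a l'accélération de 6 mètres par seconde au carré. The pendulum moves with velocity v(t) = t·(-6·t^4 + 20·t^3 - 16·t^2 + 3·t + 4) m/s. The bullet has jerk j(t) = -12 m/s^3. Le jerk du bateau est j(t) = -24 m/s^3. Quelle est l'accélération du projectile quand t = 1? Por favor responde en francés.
Nous devons trouver la primitive de notre équation du snap s(t) = 1800·t^2 + 240·t - 48 2 fois. L'intégrale du snap est le jerk. En utilisant j(0) = -24, nous obtenons j(t) = 600·t^3 + 120·t^2 - 48·t - 24. L'intégrale du jerk est l'accélération. En utilisant a(0) = -4, nous obtenons a(t) = 150·t^4 + 40·t^3 - 24·t^2 - 24·t - 4. De l'équation de l'accélération a(t) = 150·t^4 + 40·t^3 - 24·t^2 - 24·t - 4, nous substituons t = 1 pour obtenir a = 138.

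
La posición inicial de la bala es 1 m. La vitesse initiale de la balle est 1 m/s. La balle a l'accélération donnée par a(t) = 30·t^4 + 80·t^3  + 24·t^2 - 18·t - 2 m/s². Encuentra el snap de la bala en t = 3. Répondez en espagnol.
Debemos derivar nuestra ecuación de la aceleración a(t) = 30·t^4 + 80·t^3 + 24·t^2 - 18·t - 2 2 veces. La derivada de la aceleración da la sacudida: j(t) = 120·t^3 + 240·t^2 + 48·t - 18. Derivando la sacudida, obtenemos el snap: s(t) = 360·t^2 + 480·t + 48. Usando s(t) = 360·t^2 + 480·t + 48 y sustituyendo t = 3, encontramos s = 4728.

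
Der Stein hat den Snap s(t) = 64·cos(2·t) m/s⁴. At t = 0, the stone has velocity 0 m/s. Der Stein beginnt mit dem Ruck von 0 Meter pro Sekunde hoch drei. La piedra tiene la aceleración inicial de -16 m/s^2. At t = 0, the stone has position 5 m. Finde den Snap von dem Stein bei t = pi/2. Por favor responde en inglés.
From the given snap equation s(t) = 64·cos(2·t), we substitute t = pi/2 to get s = -64.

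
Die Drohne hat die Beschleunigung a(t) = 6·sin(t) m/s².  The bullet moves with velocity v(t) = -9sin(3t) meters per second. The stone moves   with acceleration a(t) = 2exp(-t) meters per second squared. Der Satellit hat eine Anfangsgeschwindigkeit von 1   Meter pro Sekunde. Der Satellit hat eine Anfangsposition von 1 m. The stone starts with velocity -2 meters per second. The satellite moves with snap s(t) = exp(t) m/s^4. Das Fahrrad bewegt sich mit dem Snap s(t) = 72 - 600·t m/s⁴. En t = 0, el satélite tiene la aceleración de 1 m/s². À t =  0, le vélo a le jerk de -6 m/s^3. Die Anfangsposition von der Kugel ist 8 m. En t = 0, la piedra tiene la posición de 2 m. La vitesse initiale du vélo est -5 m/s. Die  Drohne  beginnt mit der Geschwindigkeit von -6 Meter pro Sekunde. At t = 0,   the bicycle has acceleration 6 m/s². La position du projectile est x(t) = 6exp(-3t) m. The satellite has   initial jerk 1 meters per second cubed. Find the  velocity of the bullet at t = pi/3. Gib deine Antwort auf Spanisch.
De la ecuación de la velocidad v(t) = -9·sin(3·t), sustituimos t = pi/3 para obtener v = 0.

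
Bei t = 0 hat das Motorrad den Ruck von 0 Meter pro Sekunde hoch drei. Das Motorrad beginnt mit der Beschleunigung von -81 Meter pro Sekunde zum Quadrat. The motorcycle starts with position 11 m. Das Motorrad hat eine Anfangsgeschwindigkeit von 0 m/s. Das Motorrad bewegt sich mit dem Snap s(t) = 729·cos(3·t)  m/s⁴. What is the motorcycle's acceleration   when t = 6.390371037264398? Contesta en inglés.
We need to integrate our snap equation s(t) = 729·cos(3·t) 2 times. Taking ∫s(t)dt and applying j(0) = 0, we find j(t) = 243·sin(3·t). Finding the integral of j(t) and using a(0) = -81: a(t) = -81·cos(3·t). We have acceleration a(t) = -81·cos(3·t). Substituting t = 6.390371037264398: a(6.390371037264398) = -76.8482986214544.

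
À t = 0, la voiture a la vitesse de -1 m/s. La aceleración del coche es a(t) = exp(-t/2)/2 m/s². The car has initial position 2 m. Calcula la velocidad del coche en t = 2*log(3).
Debemos encontrar la integral de nuestra ecuación de la aceleración a(t) = exp(-t/2)/2 1 vez. La antiderivada de la aceleración es la velocidad. Usando v(0) = -1, obtenemos v(t) = -exp(-t/2). Tenemos la velocidad v(t) = -exp(-t/2). Sustituyendo t = 2*log(3): v(2*log(3)) = -1/3.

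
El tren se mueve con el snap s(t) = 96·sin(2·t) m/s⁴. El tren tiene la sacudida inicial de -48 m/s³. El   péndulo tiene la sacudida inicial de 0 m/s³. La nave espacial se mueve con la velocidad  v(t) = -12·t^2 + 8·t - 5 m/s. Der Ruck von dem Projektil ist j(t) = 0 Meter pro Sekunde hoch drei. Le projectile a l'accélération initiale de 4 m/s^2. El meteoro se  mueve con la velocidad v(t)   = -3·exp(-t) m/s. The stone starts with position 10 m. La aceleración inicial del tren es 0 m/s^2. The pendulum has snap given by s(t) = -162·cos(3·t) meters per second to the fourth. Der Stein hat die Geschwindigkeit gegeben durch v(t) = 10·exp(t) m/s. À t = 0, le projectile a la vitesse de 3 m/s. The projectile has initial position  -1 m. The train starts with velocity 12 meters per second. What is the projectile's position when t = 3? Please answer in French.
Nous devons trouver la primitive de notre équation du jerk j(t) = 0 3 fois. La primitive du jerk, avec a(0) = 4, donne l'accélération: a(t) = 4. L'intégrale de l'accélération, avec v(0) = 3, donne la vitesse: v(t) = 4·t + 3. L'intégrale de la vitesse est la position. En utilisant x(0) = -1, nous obtenons x(t) = 2·t^2 + 3·t - 1. De l'équation de la position x(t) = 2·t^2 + 3·t - 1, nous substituons t = 3 pour obtenir x = 26.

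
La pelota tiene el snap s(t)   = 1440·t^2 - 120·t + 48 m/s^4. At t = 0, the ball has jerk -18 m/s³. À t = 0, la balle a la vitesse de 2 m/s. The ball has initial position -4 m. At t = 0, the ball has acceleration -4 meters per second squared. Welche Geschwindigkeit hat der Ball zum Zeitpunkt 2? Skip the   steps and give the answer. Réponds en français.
La réponse est 710.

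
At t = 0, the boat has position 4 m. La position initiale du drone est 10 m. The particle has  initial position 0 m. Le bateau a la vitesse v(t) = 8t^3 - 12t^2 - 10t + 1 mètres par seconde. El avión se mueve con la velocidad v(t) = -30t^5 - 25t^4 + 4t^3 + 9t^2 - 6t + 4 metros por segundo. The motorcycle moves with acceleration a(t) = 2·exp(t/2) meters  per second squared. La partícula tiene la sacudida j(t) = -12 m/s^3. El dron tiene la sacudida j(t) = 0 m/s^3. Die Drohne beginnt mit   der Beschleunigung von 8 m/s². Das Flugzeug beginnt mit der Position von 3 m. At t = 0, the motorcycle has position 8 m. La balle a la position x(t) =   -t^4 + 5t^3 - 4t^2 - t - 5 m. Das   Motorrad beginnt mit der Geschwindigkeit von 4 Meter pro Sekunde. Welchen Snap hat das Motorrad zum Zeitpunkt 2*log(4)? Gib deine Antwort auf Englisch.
Starting from acceleration a(t) = 2·exp(t/2), we take 2 derivatives. Taking d/dt of a(t), we find j(t) = exp(t/2). Differentiating jerk, we get snap: s(t) = exp(t/2)/2. From the given snap equation s(t) = exp(t/2)/2, we substitute t = 2*log(4) to get s = 2.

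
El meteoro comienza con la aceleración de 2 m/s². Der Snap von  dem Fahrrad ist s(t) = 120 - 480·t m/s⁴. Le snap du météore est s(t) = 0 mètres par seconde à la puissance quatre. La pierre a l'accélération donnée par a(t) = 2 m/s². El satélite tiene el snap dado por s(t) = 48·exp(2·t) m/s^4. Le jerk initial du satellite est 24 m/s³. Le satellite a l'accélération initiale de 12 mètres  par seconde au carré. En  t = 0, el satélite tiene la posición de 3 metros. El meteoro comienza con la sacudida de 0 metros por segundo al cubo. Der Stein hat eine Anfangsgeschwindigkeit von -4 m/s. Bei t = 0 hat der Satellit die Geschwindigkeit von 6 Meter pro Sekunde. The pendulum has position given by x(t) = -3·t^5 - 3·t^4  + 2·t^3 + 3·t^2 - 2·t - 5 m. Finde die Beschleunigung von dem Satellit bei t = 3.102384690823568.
Um dies zu lösen, müssen wir 2 Stammfunktionen unserer Gleichung für den Snap s(t) = 48·exp(2·t) finden. Das Integral von dem Snap, mit j(0) = 24, ergibt den Ruck: j(t) = 24·exp(2·t). Mit ∫j(t)dt und Anwendung von a(0) = 12, finden wir a(t) = 12·exp(2·t). Wir haben die Beschleunigung a(t) = 12·exp(2·t). Durch Einsetzen von t = 3.102384690823568: a(3.102384690823568) = 5941.25715033977.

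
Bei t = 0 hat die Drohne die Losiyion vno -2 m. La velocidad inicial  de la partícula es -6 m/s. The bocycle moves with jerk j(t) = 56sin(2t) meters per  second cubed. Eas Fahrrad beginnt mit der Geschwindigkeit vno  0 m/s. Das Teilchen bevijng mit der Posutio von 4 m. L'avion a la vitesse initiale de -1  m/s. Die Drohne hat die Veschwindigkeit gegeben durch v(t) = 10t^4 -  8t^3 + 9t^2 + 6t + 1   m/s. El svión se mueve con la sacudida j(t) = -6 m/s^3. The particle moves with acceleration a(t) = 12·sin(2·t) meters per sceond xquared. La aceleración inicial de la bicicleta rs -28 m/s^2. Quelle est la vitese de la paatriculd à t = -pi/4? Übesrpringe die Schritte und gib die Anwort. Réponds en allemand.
v(-pi/4) = 0.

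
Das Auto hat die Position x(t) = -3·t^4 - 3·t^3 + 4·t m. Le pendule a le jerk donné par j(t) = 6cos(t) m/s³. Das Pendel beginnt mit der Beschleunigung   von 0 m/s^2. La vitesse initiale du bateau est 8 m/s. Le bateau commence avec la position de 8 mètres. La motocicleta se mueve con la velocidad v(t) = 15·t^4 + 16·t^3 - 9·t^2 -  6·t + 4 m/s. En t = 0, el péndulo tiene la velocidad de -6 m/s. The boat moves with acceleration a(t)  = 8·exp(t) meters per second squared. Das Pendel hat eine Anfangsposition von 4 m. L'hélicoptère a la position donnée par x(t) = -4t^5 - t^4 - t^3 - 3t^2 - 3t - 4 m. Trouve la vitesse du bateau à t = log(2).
Nous devons trouver l'intégrale de notre équation de l'accélération a(t) = 8·exp(t) 1 fois. La primitive de l'accélération est la vitesse. En utilisant v(0) = 8, nous obtenons v(t) = 8·exp(t). De l'équation de la vitesse v(t) = 8·exp(t), nous substituons t = log(2) pour obtenir v = 16.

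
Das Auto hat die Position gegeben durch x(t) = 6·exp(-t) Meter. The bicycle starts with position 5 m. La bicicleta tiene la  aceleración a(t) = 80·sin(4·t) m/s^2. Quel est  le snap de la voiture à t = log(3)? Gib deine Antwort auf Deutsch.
Ausgehend von der Position x(t) = 6·exp(-t), nehmen wir 4 Ableitungen. Die Ableitung von der Position ergibt die Geschwindigkeit: v(t) = -6·exp(-t). Die Ableitung von der Geschwindigkeit ergibt die Beschleunigung: a(t) = 6·exp(-t). Die Ableitung von der Beschleunigung ergibt den Ruck: j(t) = -6·exp(-t). Mit d/dt von j(t) finden wir s(t) = 6·exp(-t). Wir haben den Snap s(t) = 6·exp(-t). Durch Einsetzen von t = log(3): s(log(3)) = 2.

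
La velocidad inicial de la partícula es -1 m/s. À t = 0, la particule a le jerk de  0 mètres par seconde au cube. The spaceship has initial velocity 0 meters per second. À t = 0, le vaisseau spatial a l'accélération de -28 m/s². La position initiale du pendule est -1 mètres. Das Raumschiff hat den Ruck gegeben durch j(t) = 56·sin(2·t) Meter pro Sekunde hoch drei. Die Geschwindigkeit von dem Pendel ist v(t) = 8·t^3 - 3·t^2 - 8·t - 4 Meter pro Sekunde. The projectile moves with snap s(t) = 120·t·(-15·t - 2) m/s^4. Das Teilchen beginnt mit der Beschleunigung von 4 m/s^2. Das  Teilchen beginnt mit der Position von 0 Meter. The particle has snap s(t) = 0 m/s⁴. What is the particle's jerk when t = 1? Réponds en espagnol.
Debemos encontrar la integral de nuestra ecuación del snap s(t) = 0 1 vez. La integral del snap es la sacudida. Usando j(0) = 0, obtenemos j(t) = 0. De la ecuación de la sacudida j(t) = 0, sustituimos t = 1 para obtener j = 0.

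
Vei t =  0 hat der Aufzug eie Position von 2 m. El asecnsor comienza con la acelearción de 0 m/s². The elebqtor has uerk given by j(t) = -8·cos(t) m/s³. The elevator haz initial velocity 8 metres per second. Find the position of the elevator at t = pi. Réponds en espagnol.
Debemos encontrar la integral de nuestra ecuación de la sacudida j(t) = -8·cos(t) 3 veces. La integral de la sacudida, con a(0) = 0, da la aceleración: a(t) = -8·sin(t). Tomando ∫a(t)dt y aplicando v(0) = 8, encontramos v(t) = 8·cos(t). Integrando la velocidad y usando la condición inicial x(0) = 2, obtenemos x(t) = 8·sin(t) + 2. Tenemos la posición x(t) = 8·sin(t) + 2. Sustituyendo t = pi: x(pi) = 2.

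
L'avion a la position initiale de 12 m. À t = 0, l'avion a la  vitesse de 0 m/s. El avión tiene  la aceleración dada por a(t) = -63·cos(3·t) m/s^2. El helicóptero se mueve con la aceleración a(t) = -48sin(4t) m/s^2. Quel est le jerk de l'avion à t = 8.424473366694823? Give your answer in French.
Pour résoudre ceci, nous devons prendre 1 dérivée de notre équation de l'accélération a(t) = -63·cos(3·t). La dérivée de l'accélération donne le jerk: j(t) = 189·sin(3·t). De l'équation du jerk j(t) = 189·sin(3·t), nous substituons t = 8.424473366694823 pour obtenir j = 26.5006939157125.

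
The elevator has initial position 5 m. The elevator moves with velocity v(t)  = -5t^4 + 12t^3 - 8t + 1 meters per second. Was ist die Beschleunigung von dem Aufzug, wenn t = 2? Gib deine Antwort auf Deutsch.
Ausgehend von der Geschwindigkeit v(t) = -5·t^4 + 12·t^3 - 8·t + 1, nehmen wir 1 Ableitung. Durch Ableiten von der Geschwindigkeit erhalten wir die Beschleunigung: a(t) = -20·t^3 + 36·t^2 - 8. Mit a(t) = -20·t^3 + 36·t^2 - 8 und Einsetzen von t = 2, finden wir a = -24.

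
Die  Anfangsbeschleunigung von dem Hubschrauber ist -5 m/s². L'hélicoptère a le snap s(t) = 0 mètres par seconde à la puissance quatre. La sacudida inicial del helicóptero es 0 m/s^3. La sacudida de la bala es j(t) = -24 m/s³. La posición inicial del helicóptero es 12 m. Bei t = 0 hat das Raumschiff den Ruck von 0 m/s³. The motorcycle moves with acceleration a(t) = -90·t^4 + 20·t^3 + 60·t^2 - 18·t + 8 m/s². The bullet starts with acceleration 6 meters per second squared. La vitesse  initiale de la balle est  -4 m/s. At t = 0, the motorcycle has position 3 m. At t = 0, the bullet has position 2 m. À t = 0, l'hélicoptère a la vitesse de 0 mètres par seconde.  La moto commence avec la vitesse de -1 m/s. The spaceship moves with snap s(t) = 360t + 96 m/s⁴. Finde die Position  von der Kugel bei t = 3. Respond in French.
Nous devons trouver la primitive de notre équation du jerk j(t) = -24 3 fois. L'intégrale du jerk, avec a(0) = 6, donne l'accélération: a(t) = 6 - 24·t. En intégrant l'accélération et en utilisant la condition initiale v(0) = -4, nous obtenons v(t) = -12·t^2 + 6·t - 4. La primitive de la vitesse, avec x(0) = 2, donne la position: x(t) = -4·t^3 + 3·t^2 - 4·t + 2. En utilisant x(t) = -4·t^3 + 3·t^2 - 4·t + 2 et en substituant t = 3, nous trouvons x = -91.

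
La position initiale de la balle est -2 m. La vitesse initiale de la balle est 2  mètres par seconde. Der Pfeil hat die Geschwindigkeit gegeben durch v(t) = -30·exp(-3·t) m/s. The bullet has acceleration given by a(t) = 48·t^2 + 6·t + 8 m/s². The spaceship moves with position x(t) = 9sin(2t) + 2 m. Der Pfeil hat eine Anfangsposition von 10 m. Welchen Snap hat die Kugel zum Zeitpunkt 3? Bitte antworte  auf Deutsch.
Um dies zu lösen, müssen wir 2 Ableitungen unserer Gleichung für die Beschleunigung a(t) = 48·t^2 + 6·t + 8 nehmen. Durch Ableiten von der Beschleunigung erhalten wir den Ruck: j(t) = 96·t + 6. Mit d/dt von j(t) finden wir s(t) = 96. Mit s(t) = 96 und Einsetzen von t = 3, finden wir s = 96.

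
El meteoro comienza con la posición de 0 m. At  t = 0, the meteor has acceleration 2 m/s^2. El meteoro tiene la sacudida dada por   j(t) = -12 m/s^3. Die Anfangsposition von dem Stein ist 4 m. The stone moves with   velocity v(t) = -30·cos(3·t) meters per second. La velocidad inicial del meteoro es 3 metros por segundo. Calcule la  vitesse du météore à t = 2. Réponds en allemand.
Wir müssen unsere Gleichung für den Ruck j(t) = -12 2-mal integrieren. Das Integral von dem Ruck ist die Beschleunigung. Mit a(0) = 2 erhalten wir a(t) = 2 - 12·t. Die Stammfunktion von der Beschleunigung ist die Geschwindigkeit. Mit v(0) = 3 erhalten wir v(t) = -6·t^2 + 2·t + 3. Aus der Gleichung für die Geschwindigkeit v(t) = -6·t^2 + 2·t + 3, setzen wir t = 2 ein und erhalten v = -17.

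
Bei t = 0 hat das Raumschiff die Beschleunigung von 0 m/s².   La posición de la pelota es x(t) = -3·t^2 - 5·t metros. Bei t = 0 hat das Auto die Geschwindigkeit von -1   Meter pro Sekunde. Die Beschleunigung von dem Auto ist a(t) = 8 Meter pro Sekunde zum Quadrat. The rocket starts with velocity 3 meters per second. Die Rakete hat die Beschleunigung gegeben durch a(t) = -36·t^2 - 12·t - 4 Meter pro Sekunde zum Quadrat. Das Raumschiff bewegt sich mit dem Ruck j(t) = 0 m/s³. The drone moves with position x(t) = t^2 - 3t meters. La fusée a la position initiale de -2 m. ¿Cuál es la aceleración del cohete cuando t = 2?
Usando a(t) = -36·t^2 - 12·t - 4 y sustituyendo t = 2, encontramos a = -172.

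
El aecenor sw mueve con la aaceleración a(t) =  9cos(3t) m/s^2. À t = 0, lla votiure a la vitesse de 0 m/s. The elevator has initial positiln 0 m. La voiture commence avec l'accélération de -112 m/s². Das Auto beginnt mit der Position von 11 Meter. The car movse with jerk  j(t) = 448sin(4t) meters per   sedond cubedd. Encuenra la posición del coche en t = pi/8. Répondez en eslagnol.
Para resolver esto, necesitamos tomar 3 integrales de nuestra ecuación de la sacudida j(t) = 448·sin(4·t). La integral de la sacudida, con a(0) = -112, da la aceleración: a(t) = -112·cos(4·t). La antiderivada de la aceleración, con v(0) = 0, da la velocidad: v(t) = -28·sin(4·t). La antiderivada de la velocidad, con x(0) = 11, da la posición: x(t) = 7·cos(4·t) + 4. Tenemos la posición x(t) = 7·cos(4·t) + 4. Sustituyendo t = pi/8: x(pi/8) = 4.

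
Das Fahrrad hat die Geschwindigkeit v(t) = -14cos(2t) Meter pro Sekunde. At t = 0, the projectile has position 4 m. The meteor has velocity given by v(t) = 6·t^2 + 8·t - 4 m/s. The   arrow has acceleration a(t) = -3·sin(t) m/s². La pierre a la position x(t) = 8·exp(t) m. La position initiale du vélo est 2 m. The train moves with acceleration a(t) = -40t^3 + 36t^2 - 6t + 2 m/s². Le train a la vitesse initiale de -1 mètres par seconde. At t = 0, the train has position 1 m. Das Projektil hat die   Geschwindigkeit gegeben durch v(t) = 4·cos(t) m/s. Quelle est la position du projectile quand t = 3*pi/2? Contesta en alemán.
Wir müssen unsere Gleichung für die Geschwindigkeit v(t) = 4·cos(t) 1-mal integrieren. Durch Integration von der Geschwindigkeit und Verwendung der Anfangsbedingung x(0) = 4, erhalten wir x(t) = 4·sin(t) + 4. Mit x(t) = 4·sin(t) + 4 und Einsetzen von t = 3*pi/2, finden wir x = 0.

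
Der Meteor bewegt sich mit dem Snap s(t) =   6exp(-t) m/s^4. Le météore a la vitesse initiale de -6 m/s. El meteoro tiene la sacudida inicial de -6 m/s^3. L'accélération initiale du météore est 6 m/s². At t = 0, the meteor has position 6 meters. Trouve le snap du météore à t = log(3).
De l'équation du snap s(t) = 6·exp(-t), nous substituons t = log(3) pour obtenir s = 2.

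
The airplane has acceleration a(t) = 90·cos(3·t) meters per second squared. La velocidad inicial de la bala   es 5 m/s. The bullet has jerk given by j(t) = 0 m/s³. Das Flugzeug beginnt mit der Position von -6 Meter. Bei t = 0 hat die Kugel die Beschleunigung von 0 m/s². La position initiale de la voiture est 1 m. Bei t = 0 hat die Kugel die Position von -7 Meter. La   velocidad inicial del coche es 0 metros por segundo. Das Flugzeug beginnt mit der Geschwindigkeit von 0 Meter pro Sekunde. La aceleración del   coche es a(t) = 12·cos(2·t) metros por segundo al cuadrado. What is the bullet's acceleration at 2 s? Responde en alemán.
Um dies zu lösen, müssen wir 1 Integral unserer Gleichung für den Ruck j(t) = 0 finden. Mit ∫j(t)dt und Anwendung von a(0) = 0, finden wir a(t) = 0. Mit a(t) = 0 und Einsetzen von t = 2, finden wir a = 0.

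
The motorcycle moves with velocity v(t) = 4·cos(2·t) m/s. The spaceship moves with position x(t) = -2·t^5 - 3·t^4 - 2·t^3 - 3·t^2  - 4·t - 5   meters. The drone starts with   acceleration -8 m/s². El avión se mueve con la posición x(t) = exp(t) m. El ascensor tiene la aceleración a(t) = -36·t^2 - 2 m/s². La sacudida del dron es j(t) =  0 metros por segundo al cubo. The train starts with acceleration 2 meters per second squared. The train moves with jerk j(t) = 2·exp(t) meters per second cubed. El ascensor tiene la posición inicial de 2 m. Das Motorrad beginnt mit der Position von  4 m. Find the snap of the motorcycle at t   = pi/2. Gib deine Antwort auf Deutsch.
Um dies zu lösen, müssen wir 3 Ableitungen unserer Gleichung für die Geschwindigkeit v(t) = 4·cos(2·t) nehmen. Durch Ableiten von der Geschwindigkeit erhalten wir die Beschleunigung: a(t) = -8·sin(2·t). Die Ableitung von der Beschleunigung ergibt den Ruck: j(t) = -16·cos(2·t). Mit d/dt von j(t) finden wir s(t) = 32·sin(2·t). Wir haben den Snap s(t) = 32·sin(2·t). Durch Einsetzen von t = pi/2: s(pi/2) = 0.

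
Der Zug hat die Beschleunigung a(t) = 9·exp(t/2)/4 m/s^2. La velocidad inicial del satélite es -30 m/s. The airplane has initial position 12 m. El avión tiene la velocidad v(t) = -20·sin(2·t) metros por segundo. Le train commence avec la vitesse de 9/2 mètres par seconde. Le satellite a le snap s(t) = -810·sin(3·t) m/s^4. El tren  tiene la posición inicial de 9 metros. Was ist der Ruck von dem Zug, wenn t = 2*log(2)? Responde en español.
Para resolver esto, necesitamos tomar 1 derivada de nuestra ecuación de la aceleración a(t) = 9·exp(t/2)/4. La derivada de la aceleración da la sacudida: j(t) = 9·exp(t/2)/8. De la ecuación de la sacudida j(t) = 9·exp(t/2)/8, sustituimos t = 2*log(2) para obtener j = 9/4.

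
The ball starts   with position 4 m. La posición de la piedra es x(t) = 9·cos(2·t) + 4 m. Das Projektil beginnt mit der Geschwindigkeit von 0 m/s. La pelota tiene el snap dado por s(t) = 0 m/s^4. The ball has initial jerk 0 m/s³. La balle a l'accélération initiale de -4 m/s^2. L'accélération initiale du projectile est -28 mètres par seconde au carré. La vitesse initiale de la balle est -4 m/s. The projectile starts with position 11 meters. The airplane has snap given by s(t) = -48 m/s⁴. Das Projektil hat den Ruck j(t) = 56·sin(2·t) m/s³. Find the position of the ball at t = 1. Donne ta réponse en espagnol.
Para resolver esto, necesitamos tomar 4 antiderivadas de nuestra ecuación del snap s(t) = 0. La antiderivada del snap es la sacudida. Usando j(0) = 0, obtenemos j(t) = 0. La integral de la sacudida es la aceleración. Usando a(0) = -4, obtenemos a(t) = -4. Tomando ∫a(t)dt y aplicando v(0) = -4, encontramos v(t) = -4·t - 4. Tomando ∫v(t)dt y aplicando x(0) = 4, encontramos x(t) = -2·t^2 - 4·t + 4. Tenemos la posición x(t) = -2·t^2 - 4·t + 4. Sustituyendo t = 1: x(1) = -2.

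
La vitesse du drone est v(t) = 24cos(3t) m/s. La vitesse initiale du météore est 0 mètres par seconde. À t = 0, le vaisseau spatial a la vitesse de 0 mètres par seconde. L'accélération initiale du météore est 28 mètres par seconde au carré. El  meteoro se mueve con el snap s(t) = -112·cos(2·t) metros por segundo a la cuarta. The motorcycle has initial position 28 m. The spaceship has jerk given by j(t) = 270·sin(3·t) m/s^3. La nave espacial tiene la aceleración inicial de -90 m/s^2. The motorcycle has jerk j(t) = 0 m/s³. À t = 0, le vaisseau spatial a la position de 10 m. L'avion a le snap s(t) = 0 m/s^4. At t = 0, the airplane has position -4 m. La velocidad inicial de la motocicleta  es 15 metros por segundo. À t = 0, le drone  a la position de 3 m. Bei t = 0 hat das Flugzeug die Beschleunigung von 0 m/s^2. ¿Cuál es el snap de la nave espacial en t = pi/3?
Debemos derivar nuestra ecuación de la sacudida j(t) = 270·sin(3·t) 1 vez. Tomando d/dt de j(t), encontramos s(t) = 810·cos(3·t). De la ecuación del snap s(t) = 810·cos(3·t), sustituimos t = pi/3 para obtener s = -810.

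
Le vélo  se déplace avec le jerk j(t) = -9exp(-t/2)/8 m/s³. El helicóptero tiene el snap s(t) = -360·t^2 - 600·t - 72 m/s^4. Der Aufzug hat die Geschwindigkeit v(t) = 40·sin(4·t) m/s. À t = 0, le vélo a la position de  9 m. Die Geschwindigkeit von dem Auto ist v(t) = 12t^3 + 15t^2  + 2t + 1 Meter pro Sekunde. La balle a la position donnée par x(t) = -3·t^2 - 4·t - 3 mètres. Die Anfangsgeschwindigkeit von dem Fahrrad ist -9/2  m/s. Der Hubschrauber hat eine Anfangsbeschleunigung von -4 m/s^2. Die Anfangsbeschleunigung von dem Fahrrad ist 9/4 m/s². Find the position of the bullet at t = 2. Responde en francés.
De l'équation de la position x(t) = -3·t^2 - 4·t - 3, nous substituons t = 2 pour obtenir x = -23.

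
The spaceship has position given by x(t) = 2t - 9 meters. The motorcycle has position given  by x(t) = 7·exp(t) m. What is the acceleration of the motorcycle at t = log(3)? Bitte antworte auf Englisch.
Starting from position x(t) = 7·exp(t), we take 2 derivatives. Differentiating position, we get velocity: v(t) = 7·exp(t). Differentiating velocity, we get acceleration: a(t) = 7·exp(t). We have acceleration a(t) = 7·exp(t). Substituting t = log(3): a(log(3)) = 21.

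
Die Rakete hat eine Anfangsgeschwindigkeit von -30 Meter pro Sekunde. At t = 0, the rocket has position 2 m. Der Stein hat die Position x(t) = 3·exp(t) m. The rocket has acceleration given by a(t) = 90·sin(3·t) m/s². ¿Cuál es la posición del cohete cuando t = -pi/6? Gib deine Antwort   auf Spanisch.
Partiendo de la aceleración a(t) = 90·sin(3·t), tomamos 2 integrales. La antiderivada de la aceleración es la velocidad. Usando v(0) = -30, obtenemos v(t) = -30·cos(3·t). La integral de la velocidad es la posición. Usando x(0) = 2, obtenemos x(t) = 2 - 10·sin(3·t). Tenemos la posición x(t) = 2 - 10·sin(3·t). Sustituyendo t = -pi/6: x(-pi/6) = 12.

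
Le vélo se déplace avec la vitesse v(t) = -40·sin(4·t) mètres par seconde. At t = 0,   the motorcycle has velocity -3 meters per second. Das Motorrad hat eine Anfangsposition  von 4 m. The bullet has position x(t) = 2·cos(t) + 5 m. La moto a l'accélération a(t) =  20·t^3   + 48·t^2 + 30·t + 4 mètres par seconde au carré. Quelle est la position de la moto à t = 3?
En partant de l'accélération a(t) = 20·t^3 + 48·t^2 + 30·t + 4, nous prenons 2 primitives. L'intégrale de l'accélération, avec v(0) = -3, donne la vitesse: v(t) = 5·t^4 + 16·t^3 + 15·t^2 + 4·t - 3. En intégrant la vitesse et en utilisant la condition initiale x(0) = 4, nous obtenons x(t) = t^5 + 4·t^4 + 5·t^3 + 2·t^2 - 3·t + 4. En utilisant x(t) = t^5 + 4·t^4 + 5·t^3 + 2·t^2 - 3·t + 4 et en substituant t = 3, nous trouvons x = 715.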